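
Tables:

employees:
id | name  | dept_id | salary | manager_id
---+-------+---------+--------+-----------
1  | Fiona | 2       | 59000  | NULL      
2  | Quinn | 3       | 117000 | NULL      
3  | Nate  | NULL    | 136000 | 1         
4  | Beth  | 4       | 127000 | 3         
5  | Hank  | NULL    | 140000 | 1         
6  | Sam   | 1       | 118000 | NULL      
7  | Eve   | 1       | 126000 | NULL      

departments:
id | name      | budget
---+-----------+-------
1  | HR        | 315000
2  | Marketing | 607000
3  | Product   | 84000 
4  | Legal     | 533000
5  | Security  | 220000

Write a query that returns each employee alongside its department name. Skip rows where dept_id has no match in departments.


INNER JOIN keeps only employees rows whose dept_id matches an id in departments. Walk through each employee:
  - employee 1 (Fiona): dept_id=2 -> matches Marketing
  - employee 2 (Quinn): dept_id=3 -> matches Product
  - employee 3 (Nate): dept_id=NULL, no match -> dropped
  - employee 4 (Beth): dept_id=4 -> matches Legal
  - employee 5 (Hank): dept_id=NULL, no match -> dropped
  - employee 6 (Sam): dept_id=1 -> matches HR
  - employee 7 (Eve): dept_id=1 -> matches HR
So 2 of 7 rows are dropped.

SQL:
SELECT a.name, b.name AS department
FROM employees a
INNER JOIN departments b ON a.dept_id = b.id

Result:
name  | department
------+-----------
Fiona | Marketing 
Quinn | Product   
Beth  | Legal     
Sam   | HR        
Eve   | HR        


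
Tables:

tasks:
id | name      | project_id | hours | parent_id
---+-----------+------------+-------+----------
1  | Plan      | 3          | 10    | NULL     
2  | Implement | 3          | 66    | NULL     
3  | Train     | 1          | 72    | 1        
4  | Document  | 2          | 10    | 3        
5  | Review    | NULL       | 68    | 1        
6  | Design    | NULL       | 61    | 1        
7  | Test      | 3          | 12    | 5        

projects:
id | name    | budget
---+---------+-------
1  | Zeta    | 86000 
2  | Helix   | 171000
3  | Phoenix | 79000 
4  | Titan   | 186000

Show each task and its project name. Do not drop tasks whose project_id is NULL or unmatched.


LEFT JOIN keeps every row from tasks (the left table); where project_id has no match in projects, the project columns become NULL. Walk through each task:
  - task 1 (Plan): project_id=3 -> matches Phoenix
  - task 2 (Implement): project_id=3 -> matches Phoenix
  - task 3 (Train): project_id=1 -> matches Zeta
  - task 4 (Document): project_id=2 -> matches Helix
  - task 5 (Review): project_id=NULL, no match -> kept with NULL
  - task 6 (Design): project_id=NULL, no match -> kept with NULL
  - task 7 (Test): project_id=3 -> matches Phoenix
All 7 rows appear; 2 have NULL project.

SQL:
SELECT a.name, b.name AS project
FROM tasks a
LEFT JOIN projects b ON a.project_id = b.id

Result:
name      | project
----------+--------
Plan      | Phoenix
Implement | Phoenix
Train     | Zeta   
Document  | Helix  
Review    | NULL   
Design    | NULL   
Test      | Phoenix


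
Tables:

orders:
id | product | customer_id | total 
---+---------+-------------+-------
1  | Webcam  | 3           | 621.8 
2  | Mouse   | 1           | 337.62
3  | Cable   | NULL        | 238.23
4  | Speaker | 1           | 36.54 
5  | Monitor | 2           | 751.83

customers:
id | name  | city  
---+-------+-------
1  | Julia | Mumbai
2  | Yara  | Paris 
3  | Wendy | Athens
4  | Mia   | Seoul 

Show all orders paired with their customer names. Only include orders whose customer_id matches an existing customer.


INNER JOIN keeps only orders rows whose customer_id matches an id in customers. Walk through each order:
  - order 1 (Webcam): customer_id=3 -> matches Wendy
  - order 2 (Mouse): customer_id=1 -> matches Julia
  - order 3 (Cable): customer_id=NULL, no match -> dropped
  - order 4 (Speaker): customer_id=1 -> matches Julia
  - order 5 (Monitor): customer_id=2 -> matches Yara
So 1 of 5 rows is dropped.

SQL:
SELECT a.product, b.name AS customer
FROM orders a
INNER JOIN customers b ON a.customer_id = b.id

Result:
product | customer
--------+---------
Webcam  | Wendy   
Mouse   | Julia   
Speaker | Julia   
Monitor | Yara    


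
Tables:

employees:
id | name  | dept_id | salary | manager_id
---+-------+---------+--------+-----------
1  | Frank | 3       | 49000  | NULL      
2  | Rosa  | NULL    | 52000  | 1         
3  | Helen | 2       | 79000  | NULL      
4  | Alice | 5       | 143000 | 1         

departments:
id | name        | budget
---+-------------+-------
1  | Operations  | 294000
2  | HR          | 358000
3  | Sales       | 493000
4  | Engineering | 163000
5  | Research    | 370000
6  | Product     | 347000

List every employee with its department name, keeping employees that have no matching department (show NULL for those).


LEFT JOIN keeps every row from employees (the left table); where dept_id has no match in departments, the department columns become NULL. Walk through each employee:
  - employee 1 (Frank): dept_id=3 -> matches Sales
  - employee 2 (Rosa): dept_id=NULL, no match -> kept with NULL
  - employee 3 (Helen): dept_id=2 -> matches HR
  - employee 4 (Alice): dept_id=5 -> matches Research
All 4 rows appear; 1 has NULL department.

SQL:
SELECT a.name, b.name AS department
FROM employees a
LEFT JOIN departments b ON a.dept_id = b.id

Result:
name  | department
------+-----------
Frank | Sales     
Rosa  | NULL      
Helen | HR        
Alice | Research  


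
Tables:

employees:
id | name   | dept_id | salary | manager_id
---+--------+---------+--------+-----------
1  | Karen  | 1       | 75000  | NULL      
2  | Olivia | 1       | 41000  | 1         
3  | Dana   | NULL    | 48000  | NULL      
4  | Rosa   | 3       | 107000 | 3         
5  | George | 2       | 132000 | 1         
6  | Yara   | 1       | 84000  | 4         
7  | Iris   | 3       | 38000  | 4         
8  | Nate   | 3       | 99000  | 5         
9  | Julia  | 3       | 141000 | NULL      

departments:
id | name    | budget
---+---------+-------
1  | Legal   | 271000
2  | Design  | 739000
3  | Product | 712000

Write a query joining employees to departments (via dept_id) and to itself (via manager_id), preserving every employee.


Two LEFT JOINs from the same base table employees: one to departments via dept_id, one to employees itself via manager_id. Both are LEFT so every employee is preserved.
Match against departments:
  - employee 1 (Karen): dept_id=1 -> matches Legal
  - employee 2 (Olivia): dept_id=1 -> matches Legal
  - employee 3 (Dana): dept_id=NULL, no match -> kept with NULL
  - employee 4 (Rosa): dept_id=3 -> matches Product
  - employee 5 (George): dept_id=2 -> matches Design
  - employee 6 (Yara): dept_id=1 -> matches Legal
  - employee 7 (Iris): dept_id=3 -> matches Product
  - employee 8 (Nate): dept_id=3 -> matches Product
  - employee 9 (Julia): dept_id=3 -> matches Product
Match against employees (self):
  - employee 1 (Karen): manager_id=NULL -> NULL
  - employee 2 (Olivia): manager_id=1 -> Karen
  - employee 3 (Dana): manager_id=NULL -> NULL
  - employee 4 (Rosa): manager_id=3 -> Dana
  - employee 5 (George): manager_id=1 -> Karen
  - employee 6 (Yara): manager_id=4 -> Rosa
  - employee 7 (Iris): manager_id=4 -> Rosa
  - employee 8 (Nate): manager_id=5 -> George
  - employee 9 (Julia): manager_id=NULL -> NULL

SQL:
SELECT a.name, b.name AS department, c.name AS manager
FROM employees a
LEFT JOIN departments b ON a.dept_id = b.id
LEFT JOIN employees c ON a.manager_id = c.id

Result:
name   | department | manager
-------+------------+--------
Karen  | Legal      | NULL   
Olivia | Legal      | Karen  
Dana   | NULL       | NULL   
Rosa   | Product    | Dana   
George | Design     | Karen  
Yara   | Legal      | Rosa   
Iris   | Product    | Rosa   
Nate   | Product    | George 
Julia  | Product    | NULL   


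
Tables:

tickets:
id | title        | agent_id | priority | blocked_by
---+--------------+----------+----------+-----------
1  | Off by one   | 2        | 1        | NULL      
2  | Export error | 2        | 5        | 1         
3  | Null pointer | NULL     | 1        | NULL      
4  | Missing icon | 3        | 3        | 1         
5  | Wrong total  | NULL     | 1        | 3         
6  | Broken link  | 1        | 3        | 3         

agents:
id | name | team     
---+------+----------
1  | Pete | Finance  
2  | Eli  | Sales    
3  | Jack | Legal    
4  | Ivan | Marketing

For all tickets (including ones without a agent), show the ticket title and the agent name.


LEFT JOIN keeps every row from tickets (the left table); where agent_id has no match in agents, the agent columns become NULL. Walk through each ticket:
  - ticket 1 (Off by one): agent_id=2 -> matches Eli
  - ticket 2 (Export error): agent_id=2 -> matches Eli
  - ticket 3 (Null pointer): agent_id=NULL, no match -> kept with NULL
  - ticket 4 (Missing icon): agent_id=3 -> matches Jack
  - ticket 5 (Wrong total): agent_id=NULL, no match -> kept with NULL
  - ticket 6 (Broken link): agent_id=1 -> matches Pete
All 6 rows appear; 2 have NULL agent.

SQL:
SELECT a.title, b.name AS agent
FROM tickets a
LEFT JOIN agents b ON a.agent_id = b.id

Result:
title        | agent
-------------+------
Off by one   | Eli  
Export error | Eli  
Null pointer | NULL 
Missing icon | Jack 
Wrong total  | NULL 
Broken link  | Pete 


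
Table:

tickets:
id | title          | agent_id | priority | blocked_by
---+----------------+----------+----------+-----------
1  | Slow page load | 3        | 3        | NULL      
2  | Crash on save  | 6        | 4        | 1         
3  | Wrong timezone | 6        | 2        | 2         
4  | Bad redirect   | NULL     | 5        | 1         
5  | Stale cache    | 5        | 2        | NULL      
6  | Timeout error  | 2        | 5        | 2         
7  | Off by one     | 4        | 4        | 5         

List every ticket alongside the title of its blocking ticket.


This is a self-join: tickets is joined to a second copy of itself, matching each row's blocked_by to another row's id. Use LEFT JOIN so rows with blocked_by=NULL are kept.
  - ticket 1 (Slow page load): blocked_by=NULL -> NULL
  - ticket 2 (Crash on save): blocked_by=1 -> Slow page load
  - ticket 3 (Wrong timezone): blocked_by=2 -> Crash on save
  - ticket 4 (Bad redirect): blocked_by=1 -> Slow page load
  - ticket 5 (Stale cache): blocked_by=NULL -> NULL
  - ticket 6 (Timeout error): blocked_by=2 -> Crash on save
  - ticket 7 (Off by one): blocked_by=5 -> Stale cache

SQL:
SELECT a.title AS item, b.title AS blocked_by
FROM tickets a
LEFT JOIN tickets b ON a.blocked_by = b.id

Result:
item           | blocked_by    
---------------+---------------
Slow page load | NULL          
Crash on save  | Slow page load
Wrong timezone | Crash on save 
Bad redirect   | Slow page load
Stale cache    | NULL          
Timeout error  | Crash on save 
Off by one     | Stale cache   


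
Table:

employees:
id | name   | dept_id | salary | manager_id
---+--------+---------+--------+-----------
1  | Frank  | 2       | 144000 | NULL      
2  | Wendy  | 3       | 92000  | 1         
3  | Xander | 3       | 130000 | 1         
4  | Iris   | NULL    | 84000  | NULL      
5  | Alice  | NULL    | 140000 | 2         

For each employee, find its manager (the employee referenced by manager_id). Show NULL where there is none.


This is a self-join: employees is joined to a second copy of itself, matching each row's manager_id to another row's id. Use LEFT JOIN so rows with manager_id=NULL are kept.
  - employee 1 (Frank): manager_id=NULL -> NULL
  - employee 2 (Wendy): manager_id=1 -> Frank
  - employee 3 (Xander): manager_id=1 -> Frank
  - employee 4 (Iris): manager_id=NULL -> NULL
  - employee 5 (Alice): manager_id=2 -> Wendy

SQL:
SELECT a.name AS item, b.name AS manager
FROM employees a
LEFT JOIN employees b ON a.manager_id = b.id

Result:
item   | manager
-------+--------
Frank  | NULL   
Wendy  | Frank  
Xander | Frank  
Iris   | NULL   
Alice  | Wendy  


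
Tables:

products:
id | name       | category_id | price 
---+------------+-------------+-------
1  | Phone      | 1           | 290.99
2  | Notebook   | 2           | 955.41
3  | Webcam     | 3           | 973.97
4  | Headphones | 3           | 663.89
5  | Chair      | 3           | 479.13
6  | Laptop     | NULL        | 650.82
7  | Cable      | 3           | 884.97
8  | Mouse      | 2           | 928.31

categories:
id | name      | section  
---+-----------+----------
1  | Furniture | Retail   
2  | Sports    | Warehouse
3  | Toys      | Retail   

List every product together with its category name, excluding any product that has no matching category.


INNER JOIN keeps only products rows whose category_id matches an id in categories. Walk through each product:
  - product 1 (Phone): category_id=1 -> matches Furniture
  - product 2 (Notebook): category_id=2 -> matches Sports
  - product 3 (Webcam): category_id=3 -> matches Toys
  - product 4 (Headphones): category_id=3 -> matches Toys
  - product 5 (Chair): category_id=3 -> matches Toys
  - product 6 (Laptop): category_id=NULL, no match -> dropped
  - product 7 (Cable): category_id=3 -> matches Toys
  - product 8 (Mouse): category_id=2 -> matches Sports
So 1 of 8 rows is dropped.

SQL:
SELECT a.name, b.name AS category
FROM products a
INNER JOIN categories b ON a.category_id = b.id

Result:
name       | category 
-----------+----------
Phone      | Furniture
Notebook   | Sports   
Webcam     | Toys     
Headphones | Toys     
Chair      | Toys     
Cable      | Toys     
Mouse      | Sports   


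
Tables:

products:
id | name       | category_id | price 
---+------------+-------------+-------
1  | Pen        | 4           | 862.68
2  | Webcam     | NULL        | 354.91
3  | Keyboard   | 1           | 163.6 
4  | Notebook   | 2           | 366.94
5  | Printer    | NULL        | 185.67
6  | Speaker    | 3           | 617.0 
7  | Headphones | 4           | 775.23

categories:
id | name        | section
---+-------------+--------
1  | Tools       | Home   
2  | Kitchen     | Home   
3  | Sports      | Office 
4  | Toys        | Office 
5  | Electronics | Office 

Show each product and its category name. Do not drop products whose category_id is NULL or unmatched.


LEFT JOIN keeps every row from products (the left table); where category_id has no match in categories, the category columns become NULL. Walk through each product:
  - product 1 (Pen): category_id=4 -> matches Toys
  - product 2 (Webcam): category_id=NULL, no match -> kept with NULL
  - product 3 (Keyboard): category_id=1 -> matches Tools
  - product 4 (Notebook): category_id=2 -> matches Kitchen
  - product 5 (Printer): category_id=NULL, no match -> kept with NULL
  - product 6 (Speaker): category_id=3 -> matches Sports
  - product 7 (Headphones): category_id=4 -> matches Toys
All 7 rows appear; 2 have NULL category.

SQL:
SELECT a.name, b.name AS category
FROM products a
LEFT JOIN categories b ON a.category_id = b.id

Result:
name       | category
-----------+---------
Pen        | Toys    
Webcam     | NULL    
Keyboard   | Tools   
Notebook   | Kitchen 
Printer    | NULL    
Speaker    | Sports  
Headphones | Toys    


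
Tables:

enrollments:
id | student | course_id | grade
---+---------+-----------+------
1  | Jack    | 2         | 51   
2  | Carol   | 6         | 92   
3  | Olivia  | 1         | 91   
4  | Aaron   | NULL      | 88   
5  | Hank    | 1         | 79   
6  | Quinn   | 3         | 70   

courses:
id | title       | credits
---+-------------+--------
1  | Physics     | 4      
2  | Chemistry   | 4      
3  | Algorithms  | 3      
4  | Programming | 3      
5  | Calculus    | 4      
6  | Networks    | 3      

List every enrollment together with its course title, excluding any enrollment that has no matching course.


INNER JOIN keeps only enrollments rows whose course_id matches an id in courses. Walk through each enrollment:
  - enrollment 1 (Jack): course_id=2 -> matches Chemistry
  - enrollment 2 (Carol): course_id=6 -> matches Networks
  - enrollment 3 (Olivia): course_id=1 -> matches Physics
  - enrollment 4 (Aaron): course_id=NULL, no match -> dropped
  - enrollment 5 (Hank): course_id=1 -> matches Physics
  - enrollment 6 (Quinn): course_id=3 -> matches Algorithms
So 1 of 6 rows is dropped.

SQL:
SELECT a.student, b.title AS course
FROM enrollments a
INNER JOIN courses b ON a.course_id = b.id

Result:
student | course    
--------+-----------
Jack    | Chemistry 
Carol   | Networks  
Olivia  | Physics   
Hank    | Physics   
Quinn   | Algorithms


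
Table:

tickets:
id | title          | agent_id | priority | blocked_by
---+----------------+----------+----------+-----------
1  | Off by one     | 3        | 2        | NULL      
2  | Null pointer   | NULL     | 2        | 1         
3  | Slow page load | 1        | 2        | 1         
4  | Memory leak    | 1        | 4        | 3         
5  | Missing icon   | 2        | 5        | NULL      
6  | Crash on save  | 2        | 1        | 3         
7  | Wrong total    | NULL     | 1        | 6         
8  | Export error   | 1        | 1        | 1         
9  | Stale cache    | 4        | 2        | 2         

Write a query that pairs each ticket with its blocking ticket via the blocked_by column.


This is a self-join: tickets is joined to a second copy of itself, matching each row's blocked_by to another row's id. Use LEFT JOIN so rows with blocked_by=NULL are kept.
  - ticket 1 (Off by one): blocked_by=NULL -> NULL
  - ticket 2 (Null pointer): blocked_by=1 -> Off by one
  - ticket 3 (Slow page load): blocked_by=1 -> Off by one
  - ticket 4 (Memory leak): blocked_by=3 -> Slow page load
  - ticket 5 (Missing icon): blocked_by=NULL -> NULL
  - ticket 6 (Crash on save): blocked_by=3 -> Slow page load
  - ticket 7 (Wrong total): blocked_by=6 -> Crash on save
  - ticket 8 (Export error): blocked_by=1 -> Off by one
  - ticket 9 (Stale cache): blocked_by=2 -> Null pointer

SQL:
SELECT a.title AS item, b.title AS blocked_by
FROM tickets a
LEFT JOIN tickets b ON a.blocked_by = b.id

Result:
item           | blocked_by    
---------------+---------------
Off by one     | NULL          
Null pointer   | Off by one    
Slow page load | Off by one    
Memory leak    | Slow page load
Missing icon   | NULL          
Crash on save  | Slow page load
Wrong total    | Crash on save 
Export error   | Off by one    
Stale cache    | Null pointer  


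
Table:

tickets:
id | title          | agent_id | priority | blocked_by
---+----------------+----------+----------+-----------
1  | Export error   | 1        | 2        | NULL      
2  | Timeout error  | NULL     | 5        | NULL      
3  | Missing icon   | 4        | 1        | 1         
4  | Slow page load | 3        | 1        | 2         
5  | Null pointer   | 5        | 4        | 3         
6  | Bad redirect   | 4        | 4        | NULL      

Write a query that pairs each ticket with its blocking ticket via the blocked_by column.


This is a self-join: tickets is joined to a second copy of itself, matching each row's blocked_by to another row's id. Use LEFT JOIN so rows with blocked_by=NULL are kept.
  - ticket 1 (Export error): blocked_by=NULL -> NULL
  - ticket 2 (Timeout error): blocked_by=NULL -> NULL
  - ticket 3 (Missing icon): blocked_by=1 -> Export error
  - ticket 4 (Slow page load): blocked_by=2 -> Timeout error
  - ticket 5 (Null pointer): blocked_by=3 -> Missing icon
  - ticket 6 (Bad redirect): blocked_by=NULL -> NULL

SQL:
SELECT a.title AS item, b.title AS blocked_by
FROM tickets a
LEFT JOIN tickets b ON a.blocked_by = b.id

Result:
item           | blocked_by   
---------------+--------------
Export error   | NULL         
Timeout error  | NULL         
Missing icon   | Export error 
Slow page load | Timeout error
Null pointer   | Missing icon 
Bad redirect   | NULL         


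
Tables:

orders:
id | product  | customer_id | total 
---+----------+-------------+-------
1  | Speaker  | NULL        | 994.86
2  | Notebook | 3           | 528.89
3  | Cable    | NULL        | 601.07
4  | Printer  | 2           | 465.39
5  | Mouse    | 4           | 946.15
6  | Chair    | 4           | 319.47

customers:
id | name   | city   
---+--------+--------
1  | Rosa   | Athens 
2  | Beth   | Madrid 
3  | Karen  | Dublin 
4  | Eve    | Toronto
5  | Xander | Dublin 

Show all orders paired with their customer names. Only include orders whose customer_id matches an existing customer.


INNER JOIN keeps only orders rows whose customer_id matches an id in customers. Walk through each order:
  - order 1 (Speaker): customer_id=NULL, no match -> dropped
  - order 2 (Notebook): customer_id=3 -> matches Karen
  - order 3 (Cable): customer_id=NULL, no match -> dropped
  - order 4 (Printer): customer_id=2 -> matches Beth
  - order 5 (Mouse): customer_id=4 -> matches Eve
  - order 6 (Chair): customer_id=4 -> matches Eve
So 2 of 6 rows are dropped.

SQL:
SELECT a.product, b.name AS customer
FROM orders a
INNER JOIN customers b ON a.customer_id = b.id

Result:
product  | customer
---------+---------
Notebook | Karen   
Printer  | Beth    
Mouse    | Eve     
Chair    | Eve     


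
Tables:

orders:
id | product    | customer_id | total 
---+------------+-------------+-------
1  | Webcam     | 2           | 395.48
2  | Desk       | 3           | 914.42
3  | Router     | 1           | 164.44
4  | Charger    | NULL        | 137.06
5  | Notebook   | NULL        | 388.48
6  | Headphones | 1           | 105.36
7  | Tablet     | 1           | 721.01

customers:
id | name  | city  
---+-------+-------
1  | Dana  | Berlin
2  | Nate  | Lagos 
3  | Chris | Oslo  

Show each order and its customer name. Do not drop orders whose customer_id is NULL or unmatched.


LEFT JOIN keeps every row from orders (the left table); where customer_id has no match in customers, the customer columns become NULL. Walk through each order:
  - order 1 (Webcam): customer_id=2 -> matches Nate
  - order 2 (Desk): customer_id=3 -> matches Chris
  - order 3 (Router): customer_id=1 -> matches Dana
  - order 4 (Charger): customer_id=NULL, no match -> kept with NULL
  - order 5 (Notebook): customer_id=NULL, no match -> kept with NULL
  - order 6 (Headphones): customer_id=1 -> matches Dana
  - order 7 (Tablet): customer_id=1 -> matches Dana
All 7 rows appear; 2 have NULL customer.

SQL:
SELECT a.product, b.name AS customer
FROM orders a
LEFT JOIN customers b ON a.customer_id = b.id

Result:
product    | customer
-----------+---------
Webcam     | Nate    
Desk       | Chris   
Router     | Dana    
Charger    | NULL    
Notebook   | NULL    
Headphones | Dana    
Tablet     | Dana    


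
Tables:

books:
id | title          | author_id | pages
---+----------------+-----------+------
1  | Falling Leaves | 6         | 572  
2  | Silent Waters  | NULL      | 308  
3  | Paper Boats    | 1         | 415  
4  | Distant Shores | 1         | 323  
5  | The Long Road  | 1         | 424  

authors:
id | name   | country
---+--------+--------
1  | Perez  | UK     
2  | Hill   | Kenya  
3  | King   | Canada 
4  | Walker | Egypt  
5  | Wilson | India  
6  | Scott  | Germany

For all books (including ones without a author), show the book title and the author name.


LEFT JOIN keeps every row from books (the left table); where author_id has no match in authors, the author columns become NULL. Walk through each book:
  - book 1 (Falling Leaves): author_id=6 -> matches Scott
  - book 2 (Silent Waters): author_id=NULL, no match -> kept with NULL
  - book 3 (Paper Boats): author_id=1 -> matches Perez
  - book 4 (Distant Shores): author_id=1 -> matches Perez
  - book 5 (The Long Road): author_id=1 -> matches Perez
All 5 rows appear; 1 has NULL author.

SQL:
SELECT a.title, b.name AS author
FROM books a
LEFT JOIN authors b ON a.author_id = b.id

Result:
title          | author
---------------+-------
Falling Leaves | Scott 
Silent Waters  | NULL  
Paper Boats    | Perez 
Distant Shores | Perez 
The Long Road  | Perez 


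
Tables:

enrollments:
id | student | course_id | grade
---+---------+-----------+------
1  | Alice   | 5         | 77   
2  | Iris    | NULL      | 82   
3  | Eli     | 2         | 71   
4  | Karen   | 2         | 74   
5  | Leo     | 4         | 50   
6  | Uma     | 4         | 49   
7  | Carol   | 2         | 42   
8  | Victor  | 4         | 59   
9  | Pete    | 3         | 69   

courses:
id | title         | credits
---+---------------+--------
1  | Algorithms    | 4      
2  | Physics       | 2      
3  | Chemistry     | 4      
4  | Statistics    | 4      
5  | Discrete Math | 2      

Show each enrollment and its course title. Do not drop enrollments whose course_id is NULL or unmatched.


LEFT JOIN keeps every row from enrollments (the left table); where course_id has no match in courses, the course columns become NULL. Walk through each enrollment:
  - enrollment 1 (Alice): course_id=5 -> matches Discrete Math
  - enrollment 2 (Iris): course_id=NULL, no match -> kept with NULL
  - enrollment 3 (Eli): course_id=2 -> matches Physics
  - enrollment 4 (Karen): course_id=2 -> matches Physics
  - enrollment 5 (Leo): course_id=4 -> matches Statistics
  - enrollment 6 (Uma): course_id=4 -> matches Statistics
  - enrollment 7 (Carol): course_id=2 -> matches Physics
  - enrollment 8 (Victor): course_id=4 -> matches Statistics
  - enrollment 9 (Pete): course_id=3 -> matches Chemistry
All 9 rows appear; 1 has NULL course.

SQL:
SELECT a.student, b.title AS course
FROM enrollments a
LEFT JOIN courses b ON a.course_id = b.id

Result:
student | course       
--------+--------------
Alice   | Discrete Math
Iris    | NULL         
Eli     | Physics      
Karen   | Physics      
Leo     | Statistics   
Uma     | Statistics   
Carol   | Physics      
Victor  | Statistics   
Pete    | Chemistry    


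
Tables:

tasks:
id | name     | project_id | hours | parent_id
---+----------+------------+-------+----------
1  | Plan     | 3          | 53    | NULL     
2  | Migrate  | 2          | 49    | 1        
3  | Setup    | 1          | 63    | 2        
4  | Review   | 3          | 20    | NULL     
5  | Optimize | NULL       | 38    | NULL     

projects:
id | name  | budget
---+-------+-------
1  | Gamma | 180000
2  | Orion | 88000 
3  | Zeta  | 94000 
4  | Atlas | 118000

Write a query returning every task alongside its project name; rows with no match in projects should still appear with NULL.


LEFT JOIN keeps every row from tasks (the left table); where project_id has no match in projects, the project columns become NULL. Walk through each task:
  - task 1 (Plan): project_id=3 -> matches Zeta
  - task 2 (Migrate): project_id=2 -> matches Orion
  - task 3 (Setup): project_id=1 -> matches Gamma
  - task 4 (Review): project_id=3 -> matches Zeta
  - task 5 (Optimize): project_id=NULL, no match -> kept with NULL
All 5 rows appear; 1 has NULL project.

SQL:
SELECT a.name, b.name AS project
FROM tasks a
LEFT JOIN projects b ON a.project_id = b.id

Result:
name     | project
---------+--------
Plan     | Zeta   
Migrate  | Orion  
Setup    | Gamma  
Review   | Zeta   
Optimize | NULL   


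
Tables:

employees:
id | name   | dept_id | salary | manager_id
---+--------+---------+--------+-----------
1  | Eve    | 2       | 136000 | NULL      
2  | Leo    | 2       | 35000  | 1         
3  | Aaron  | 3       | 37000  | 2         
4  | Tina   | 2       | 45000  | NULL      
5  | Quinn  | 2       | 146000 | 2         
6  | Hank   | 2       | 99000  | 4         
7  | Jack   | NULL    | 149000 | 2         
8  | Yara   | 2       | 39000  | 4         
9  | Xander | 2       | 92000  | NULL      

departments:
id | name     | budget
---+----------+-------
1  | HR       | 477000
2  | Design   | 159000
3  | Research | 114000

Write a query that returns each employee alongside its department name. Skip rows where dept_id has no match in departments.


INNER JOIN keeps only employees rows whose dept_id matches an id in departments. Walk through each employee:
  - employee 1 (Eve): dept_id=2 -> matches Design
  - employee 2 (Leo): dept_id=2 -> matches Design
  - employee 3 (Aaron): dept_id=3 -> matches Research
  - employee 4 (Tina): dept_id=2 -> matches Design
  - employee 5 (Quinn): dept_id=2 -> matches Design
  - employee 6 (Hank): dept_id=2 -> matches Design
  - employee 7 (Jack): dept_id=NULL, no match -> dropped
  - employee 8 (Yara): dept_id=2 -> matches Design
  - employee 9 (Xander): dept_id=2 -> matches Design
So 1 of 9 rows is dropped.

SQL:
SELECT a.name, b.name AS department
FROM employees a
INNER JOIN departments b ON a.dept_id = b.id

Result:
name   | department
-------+-----------
Eve    | Design    
Leo    | Design    
Aaron  | Research  
Tina   | Design    
Quinn  | Design    
Hank   | Design    
Yara   | Design    
Xander | Design    


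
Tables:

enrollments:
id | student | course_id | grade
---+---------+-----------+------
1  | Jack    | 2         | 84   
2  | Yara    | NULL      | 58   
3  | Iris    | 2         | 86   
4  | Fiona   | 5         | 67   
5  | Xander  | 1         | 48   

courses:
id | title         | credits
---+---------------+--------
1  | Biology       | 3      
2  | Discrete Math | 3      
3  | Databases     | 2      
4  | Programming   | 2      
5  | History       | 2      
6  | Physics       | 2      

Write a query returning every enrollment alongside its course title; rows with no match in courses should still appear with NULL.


LEFT JOIN keeps every row from enrollments (the left table); where course_id has no match in courses, the course columns become NULL. Walk through each enrollment:
  - enrollment 1 (Jack): course_id=2 -> matches Discrete Math
  - enrollment 2 (Yara): course_id=NULL, no match -> kept with NULL
  - enrollment 3 (Iris): course_id=2 -> matches Discrete Math
  - enrollment 4 (Fiona): course_id=5 -> matches History
  - enrollment 5 (Xander): course_id=1 -> matches Biology
All 5 rows appear; 1 has NULL course.

SQL:
SELECT a.student, b.title AS course
FROM enrollments a
LEFT JOIN courses b ON a.course_id = b.id

Result:
student | course       
--------+--------------
Jack    | Discrete Math
Yara    | NULL         
Iris    | Discrete Math
Fiona   | History      
Xander  | Biology      


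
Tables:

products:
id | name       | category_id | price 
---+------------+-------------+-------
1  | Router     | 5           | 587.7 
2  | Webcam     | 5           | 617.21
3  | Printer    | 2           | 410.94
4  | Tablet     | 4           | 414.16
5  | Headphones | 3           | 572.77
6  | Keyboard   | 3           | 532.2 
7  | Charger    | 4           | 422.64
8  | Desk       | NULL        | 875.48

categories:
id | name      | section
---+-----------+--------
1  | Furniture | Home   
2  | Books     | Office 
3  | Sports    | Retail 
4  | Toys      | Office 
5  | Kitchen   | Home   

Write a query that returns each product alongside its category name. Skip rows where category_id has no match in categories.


INNER JOIN keeps only products rows whose category_id matches an id in categories. Walk through each product:
  - product 1 (Router): category_id=5 -> matches Kitchen
  - product 2 (Webcam): category_id=5 -> matches Kitchen
  - product 3 (Printer): category_id=2 -> matches Books
  - product 4 (Tablet): category_id=4 -> matches Toys
  - product 5 (Headphones): category_id=3 -> matches Sports
  - product 6 (Keyboard): category_id=3 -> matches Sports
  - product 7 (Charger): category_id=4 -> matches Toys
  - product 8 (Desk): category_id=NULL, no match -> dropped
So 1 of 8 rows is dropped.

SQL:
SELECT a.name, b.name AS category
FROM products a
INNER JOIN categories b ON a.category_id = b.id

Result:
name       | category
-----------+---------
Router     | Kitchen 
Webcam     | Kitchen 
Printer    | Books   
Tablet     | Toys    
Headphones | Sports  
Keyboard   | Sports  
Charger    | Toys    


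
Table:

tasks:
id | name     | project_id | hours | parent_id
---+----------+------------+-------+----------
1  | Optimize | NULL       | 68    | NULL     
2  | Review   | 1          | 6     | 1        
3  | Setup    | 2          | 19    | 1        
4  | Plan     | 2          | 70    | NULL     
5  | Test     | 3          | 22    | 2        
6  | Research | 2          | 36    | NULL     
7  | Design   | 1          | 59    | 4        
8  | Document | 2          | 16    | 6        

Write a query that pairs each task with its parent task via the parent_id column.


This is a self-join: tasks is joined to a second copy of itself, matching each row's parent_id to another row's id. Use LEFT JOIN so rows with parent_id=NULL are kept.
  - task 1 (Optimize): parent_id=NULL -> NULL
  - task 2 (Review): parent_id=1 -> Optimize
  - task 3 (Setup): parent_id=1 -> Optimize
  - task 4 (Plan): parent_id=NULL -> NULL
  - task 5 (Test): parent_id=2 -> Review
  - task 6 (Research): parent_id=NULL -> NULL
  - task 7 (Design): parent_id=4 -> Plan
  - task 8 (Document): parent_id=6 -> Research

SQL:
SELECT a.name AS item, b.name AS parent
FROM tasks a
LEFT JOIN tasks b ON a.parent_id = b.id

Result:
item     | parent  
---------+---------
Optimize | NULL    
Review   | Optimize
Setup    | Optimize
Plan     | NULL    
Test     | Review  
Research | NULL    
Design   | Plan    
Document | Research


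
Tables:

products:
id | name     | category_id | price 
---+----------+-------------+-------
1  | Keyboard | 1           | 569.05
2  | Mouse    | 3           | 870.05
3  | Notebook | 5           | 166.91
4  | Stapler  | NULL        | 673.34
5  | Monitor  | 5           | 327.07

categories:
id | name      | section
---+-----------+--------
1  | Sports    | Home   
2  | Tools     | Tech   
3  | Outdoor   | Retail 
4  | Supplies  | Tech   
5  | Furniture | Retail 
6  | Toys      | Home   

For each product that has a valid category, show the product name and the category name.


INNER JOIN keeps only products rows whose category_id matches an id in categories. Walk through each product:
  - product 1 (Keyboard): category_id=1 -> matches Sports
  - product 2 (Mouse): category_id=3 -> matches Outdoor
  - product 3 (Notebook): category_id=5 -> matches Furniture
  - product 4 (Stapler): category_id=NULL, no match -> dropped
  - product 5 (Monitor): category_id=5 -> matches Furniture
So 1 of 5 rows is dropped.

SQL:
SELECT a.name, b.name AS category
FROM products a
INNER JOIN categories b ON a.category_id = b.id

Result:
name     | category 
---------+----------
Keyboard | Sports   
Mouse    | Outdoor  
Notebook | Furniture
Monitor  | Furniture


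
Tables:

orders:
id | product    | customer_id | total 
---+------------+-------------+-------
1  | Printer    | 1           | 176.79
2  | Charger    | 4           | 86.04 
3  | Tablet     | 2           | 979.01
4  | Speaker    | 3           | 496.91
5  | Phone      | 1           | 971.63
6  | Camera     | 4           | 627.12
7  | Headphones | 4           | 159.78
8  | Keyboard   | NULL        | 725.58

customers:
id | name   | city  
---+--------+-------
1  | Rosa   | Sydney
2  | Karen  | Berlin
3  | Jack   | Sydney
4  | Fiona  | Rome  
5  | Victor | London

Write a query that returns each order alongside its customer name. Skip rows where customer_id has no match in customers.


INNER JOIN keeps only orders rows whose customer_id matches an id in customers. Walk through each order:
  - order 1 (Printer): customer_id=1 -> matches Rosa
  - order 2 (Charger): customer_id=4 -> matches Fiona
  - order 3 (Tablet): customer_id=2 -> matches Karen
  - order 4 (Speaker): customer_id=3 -> matches Jack
  - order 5 (Phone): customer_id=1 -> matches Rosa
  - order 6 (Camera): customer_id=4 -> matches Fiona
  - order 7 (Headphones): customer_id=4 -> matches Fiona
  - order 8 (Keyboard): customer_id=NULL, no match -> dropped
So 1 of 8 rows is dropped.

SQL:
SELECT a.product, b.name AS customer
FROM orders a
INNER JOIN customers b ON a.customer_id = b.id

Result:
product    | customer
-----------+---------
Printer    | Rosa    
Charger    | Fiona   
Tablet     | Karen   
Speaker    | Jack    
Phone      | Rosa    
Camera     | Fiona   
Headphones | Fiona   


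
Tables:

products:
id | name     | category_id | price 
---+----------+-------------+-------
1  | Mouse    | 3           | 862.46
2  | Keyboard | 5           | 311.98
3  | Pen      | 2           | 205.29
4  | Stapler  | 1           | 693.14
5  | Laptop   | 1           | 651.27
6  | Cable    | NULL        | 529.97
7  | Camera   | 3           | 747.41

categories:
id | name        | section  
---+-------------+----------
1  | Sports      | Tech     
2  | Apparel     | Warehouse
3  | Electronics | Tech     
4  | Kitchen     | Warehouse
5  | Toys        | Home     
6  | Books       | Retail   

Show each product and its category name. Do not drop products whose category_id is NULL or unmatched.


LEFT JOIN keeps every row from products (the left table); where category_id has no match in categories, the category columns become NULL. Walk through each product:
  - product 1 (Mouse): category_id=3 -> matches Electronics
  - product 2 (Keyboard): category_id=5 -> matches Toys
  - product 3 (Pen): category_id=2 -> matches Apparel
  - product 4 (Stapler): category_id=1 -> matches Sports
  - product 5 (Laptop): category_id=1 -> matches Sports
  - product 6 (Cable): category_id=NULL, no match -> kept with NULL
  - product 7 (Camera): category_id=3 -> matches Electronics
All 7 rows appear; 1 has NULL category.

SQL:
SELECT a.name, b.name AS category
FROM products a
LEFT JOIN categories b ON a.category_id = b.id

Result:
name     | category   
---------+------------
Mouse    | Electronics
Keyboard | Toys       
Pen      | Apparel    
Stapler  | Sports     
Laptop   | Sports     
Cable    | NULL       
Camera   | Electronics


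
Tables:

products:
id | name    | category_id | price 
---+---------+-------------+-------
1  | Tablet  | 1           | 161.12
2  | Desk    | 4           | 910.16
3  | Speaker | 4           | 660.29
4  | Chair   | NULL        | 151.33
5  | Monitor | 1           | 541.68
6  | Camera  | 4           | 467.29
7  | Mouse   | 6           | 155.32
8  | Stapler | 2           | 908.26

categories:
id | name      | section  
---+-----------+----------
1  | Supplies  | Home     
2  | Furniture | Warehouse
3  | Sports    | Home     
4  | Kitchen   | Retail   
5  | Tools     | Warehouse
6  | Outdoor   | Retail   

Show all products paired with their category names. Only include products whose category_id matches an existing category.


INNER JOIN keeps only products rows whose category_id matches an id in categories. Walk through each product:
  - product 1 (Tablet): category_id=1 -> matches Supplies
  - product 2 (Desk): category_id=4 -> matches Kitchen
  - product 3 (Speaker): category_id=4 -> matches Kitchen
  - product 4 (Chair): category_id=NULL, no match -> dropped
  - product 5 (Monitor): category_id=1 -> matches Supplies
  - product 6 (Camera): category_id=4 -> matches Kitchen
  - product 7 (Mouse): category_id=6 -> matches Outdoor
  - product 8 (Stapler): category_id=2 -> matches Furniture
So 1 of 8 rows is dropped.

SQL:
SELECT a.name, b.name AS category
FROM products a
INNER JOIN categories b ON a.category_id = b.id

Result:
name    | category 
--------+----------
Tablet  | Supplies 
Desk    | Kitchen  
Speaker | Kitchen  
Monitor | Supplies 
Camera  | Kitchen  
Mouse   | Outdoor  
Stapler | Furniture


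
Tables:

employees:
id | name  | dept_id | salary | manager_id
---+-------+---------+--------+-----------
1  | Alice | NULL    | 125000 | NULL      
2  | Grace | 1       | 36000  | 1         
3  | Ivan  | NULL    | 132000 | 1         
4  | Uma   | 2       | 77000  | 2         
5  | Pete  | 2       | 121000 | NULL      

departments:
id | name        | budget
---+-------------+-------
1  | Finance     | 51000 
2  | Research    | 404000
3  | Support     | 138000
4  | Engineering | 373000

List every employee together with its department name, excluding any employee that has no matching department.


INNER JOIN keeps only employees rows whose dept_id matches an id in departments. Walk through each employee:
  - employee 1 (Alice): dept_id=NULL, no match -> dropped
  - employee 2 (Grace): dept_id=1 -> matches Finance
  - employee 3 (Ivan): dept_id=NULL, no match -> dropped
  - employee 4 (Uma): dept_id=2 -> matches Research
  - employee 5 (Pete): dept_id=2 -> matches Research
So 2 of 5 rows are dropped.

SQL:
SELECT a.name, b.name AS department
FROM employees a
INNER JOIN departments b ON a.dept_id = b.id

Result:
name  | department
------+-----------
Grace | Finance   
Uma   | Research  
Pete  | Research  
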